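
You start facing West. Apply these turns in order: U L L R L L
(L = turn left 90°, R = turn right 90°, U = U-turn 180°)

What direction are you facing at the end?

Start: West
  U (U-turn (180°)) -> East
  L (left (90° counter-clockwise)) -> North
  L (left (90° counter-clockwise)) -> West
  R (right (90° clockwise)) -> North
  L (left (90° counter-clockwise)) -> West
  L (left (90° counter-clockwise)) -> South
Final: South

Answer: Final heading: South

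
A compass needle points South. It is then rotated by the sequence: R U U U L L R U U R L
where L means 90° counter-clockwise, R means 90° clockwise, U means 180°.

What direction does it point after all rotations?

Start: South
  R (right (90° clockwise)) -> West
  U (U-turn (180°)) -> East
  U (U-turn (180°)) -> West
  U (U-turn (180°)) -> East
  L (left (90° counter-clockwise)) -> North
  L (left (90° counter-clockwise)) -> West
  R (right (90° clockwise)) -> North
  U (U-turn (180°)) -> South
  U (U-turn (180°)) -> North
  R (right (90° clockwise)) -> East
  L (left (90° counter-clockwise)) -> North
Final: North

Answer: Final heading: North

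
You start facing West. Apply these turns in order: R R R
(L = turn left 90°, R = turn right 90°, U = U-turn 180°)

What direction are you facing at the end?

Answer: Final heading: South

Derivation:
Start: West
  R (right (90° clockwise)) -> North
  R (right (90° clockwise)) -> East
  R (right (90° clockwise)) -> South
Final: South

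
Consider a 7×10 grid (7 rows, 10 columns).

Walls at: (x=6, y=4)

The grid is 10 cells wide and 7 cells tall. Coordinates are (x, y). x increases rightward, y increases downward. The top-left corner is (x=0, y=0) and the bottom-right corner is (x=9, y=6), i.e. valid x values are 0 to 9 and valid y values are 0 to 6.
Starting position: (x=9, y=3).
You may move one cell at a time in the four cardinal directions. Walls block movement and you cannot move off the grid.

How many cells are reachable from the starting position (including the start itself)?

BFS flood-fill from (x=9, y=3):
  Distance 0: (x=9, y=3)
  Distance 1: (x=9, y=2), (x=8, y=3), (x=9, y=4)
  Distance 2: (x=9, y=1), (x=8, y=2), (x=7, y=3), (x=8, y=4), (x=9, y=5)
  Distance 3: (x=9, y=0), (x=8, y=1), (x=7, y=2), (x=6, y=3), (x=7, y=4), (x=8, y=5), (x=9, y=6)
  Distance 4: (x=8, y=0), (x=7, y=1), (x=6, y=2), (x=5, y=3), (x=7, y=5), (x=8, y=6)
  Distance 5: (x=7, y=0), (x=6, y=1), (x=5, y=2), (x=4, y=3), (x=5, y=4), (x=6, y=5), (x=7, y=6)
  Distance 6: (x=6, y=0), (x=5, y=1), (x=4, y=2), (x=3, y=3), (x=4, y=4), (x=5, y=5), (x=6, y=6)
  Distance 7: (x=5, y=0), (x=4, y=1), (x=3, y=2), (x=2, y=3), (x=3, y=4), (x=4, y=5), (x=5, y=6)
  Distance 8: (x=4, y=0), (x=3, y=1), (x=2, y=2), (x=1, y=3), (x=2, y=4), (x=3, y=5), (x=4, y=6)
  Distance 9: (x=3, y=0), (x=2, y=1), (x=1, y=2), (x=0, y=3), (x=1, y=4), (x=2, y=5), (x=3, y=6)
  Distance 10: (x=2, y=0), (x=1, y=1), (x=0, y=2), (x=0, y=4), (x=1, y=5), (x=2, y=6)
  Distance 11: (x=1, y=0), (x=0, y=1), (x=0, y=5), (x=1, y=6)
  Distance 12: (x=0, y=0), (x=0, y=6)
Total reachable: 69 (grid has 69 open cells total)

Answer: Reachable cells: 69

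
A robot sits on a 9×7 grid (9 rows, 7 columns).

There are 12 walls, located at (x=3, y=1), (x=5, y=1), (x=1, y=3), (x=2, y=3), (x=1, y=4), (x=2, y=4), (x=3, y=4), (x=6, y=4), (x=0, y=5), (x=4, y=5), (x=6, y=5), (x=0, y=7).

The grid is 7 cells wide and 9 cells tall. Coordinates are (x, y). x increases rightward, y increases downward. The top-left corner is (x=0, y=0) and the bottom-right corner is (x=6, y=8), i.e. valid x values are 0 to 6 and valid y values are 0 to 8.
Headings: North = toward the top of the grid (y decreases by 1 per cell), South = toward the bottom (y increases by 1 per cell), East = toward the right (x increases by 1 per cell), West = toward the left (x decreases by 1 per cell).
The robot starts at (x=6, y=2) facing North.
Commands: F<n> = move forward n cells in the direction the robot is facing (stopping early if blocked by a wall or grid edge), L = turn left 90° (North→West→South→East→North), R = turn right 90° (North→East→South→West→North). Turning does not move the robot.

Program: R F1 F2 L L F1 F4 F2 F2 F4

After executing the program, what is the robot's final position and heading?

Start: (x=6, y=2), facing North
  R: turn right, now facing East
  F1: move forward 0/1 (blocked), now at (x=6, y=2)
  F2: move forward 0/2 (blocked), now at (x=6, y=2)
  L: turn left, now facing North
  L: turn left, now facing West
  F1: move forward 1, now at (x=5, y=2)
  F4: move forward 4, now at (x=1, y=2)
  F2: move forward 1/2 (blocked), now at (x=0, y=2)
  F2: move forward 0/2 (blocked), now at (x=0, y=2)
  F4: move forward 0/4 (blocked), now at (x=0, y=2)
Final: (x=0, y=2), facing West

Answer: Final position: (x=0, y=2), facing West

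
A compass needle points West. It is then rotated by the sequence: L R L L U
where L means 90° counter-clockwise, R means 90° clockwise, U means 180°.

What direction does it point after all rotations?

Start: West
  L (left (90° counter-clockwise)) -> South
  R (right (90° clockwise)) -> West
  L (left (90° counter-clockwise)) -> South
  L (left (90° counter-clockwise)) -> East
  U (U-turn (180°)) -> West
Final: West

Answer: Final heading: West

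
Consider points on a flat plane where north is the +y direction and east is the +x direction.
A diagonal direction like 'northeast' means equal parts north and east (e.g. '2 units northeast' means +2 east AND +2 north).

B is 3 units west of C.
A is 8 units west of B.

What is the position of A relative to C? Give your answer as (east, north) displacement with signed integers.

Answer: A is at (east=-11, north=0) relative to C.

Derivation:
Place C at the origin (east=0, north=0).
  B is 3 units west of C: delta (east=-3, north=+0); B at (east=-3, north=0).
  A is 8 units west of B: delta (east=-8, north=+0); A at (east=-11, north=0).
Therefore A relative to C: (east=-11, north=0).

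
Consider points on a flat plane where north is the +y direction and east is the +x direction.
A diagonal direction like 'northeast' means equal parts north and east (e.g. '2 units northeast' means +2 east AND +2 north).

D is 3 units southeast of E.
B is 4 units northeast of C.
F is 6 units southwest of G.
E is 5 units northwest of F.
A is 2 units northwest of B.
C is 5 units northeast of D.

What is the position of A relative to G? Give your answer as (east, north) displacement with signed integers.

Answer: A is at (east=-1, north=7) relative to G.

Derivation:
Place G at the origin (east=0, north=0).
  F is 6 units southwest of G: delta (east=-6, north=-6); F at (east=-6, north=-6).
  E is 5 units northwest of F: delta (east=-5, north=+5); E at (east=-11, north=-1).
  D is 3 units southeast of E: delta (east=+3, north=-3); D at (east=-8, north=-4).
  C is 5 units northeast of D: delta (east=+5, north=+5); C at (east=-3, north=1).
  B is 4 units northeast of C: delta (east=+4, north=+4); B at (east=1, north=5).
  A is 2 units northwest of B: delta (east=-2, north=+2); A at (east=-1, north=7).
Therefore A relative to G: (east=-1, north=7).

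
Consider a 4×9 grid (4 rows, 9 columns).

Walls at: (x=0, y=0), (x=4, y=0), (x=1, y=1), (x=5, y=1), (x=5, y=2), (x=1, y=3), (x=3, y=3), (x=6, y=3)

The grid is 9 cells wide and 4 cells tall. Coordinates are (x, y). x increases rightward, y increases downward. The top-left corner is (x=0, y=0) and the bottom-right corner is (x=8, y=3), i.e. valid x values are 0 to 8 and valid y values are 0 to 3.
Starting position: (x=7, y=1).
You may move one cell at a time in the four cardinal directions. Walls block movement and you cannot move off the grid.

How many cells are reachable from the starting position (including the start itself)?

Answer: Reachable cells: 12

Derivation:
BFS flood-fill from (x=7, y=1):
  Distance 0: (x=7, y=1)
  Distance 1: (x=7, y=0), (x=6, y=1), (x=8, y=1), (x=7, y=2)
  Distance 2: (x=6, y=0), (x=8, y=0), (x=6, y=2), (x=8, y=2), (x=7, y=3)
  Distance 3: (x=5, y=0), (x=8, y=3)
Total reachable: 12 (grid has 28 open cells total)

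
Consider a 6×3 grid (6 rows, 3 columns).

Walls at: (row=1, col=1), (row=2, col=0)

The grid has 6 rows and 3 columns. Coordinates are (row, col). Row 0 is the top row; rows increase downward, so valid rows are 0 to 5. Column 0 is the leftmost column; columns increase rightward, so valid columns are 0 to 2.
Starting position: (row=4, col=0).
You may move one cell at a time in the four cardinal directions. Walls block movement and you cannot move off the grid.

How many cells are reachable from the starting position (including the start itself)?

Answer: Reachable cells: 16

Derivation:
BFS flood-fill from (row=4, col=0):
  Distance 0: (row=4, col=0)
  Distance 1: (row=3, col=0), (row=4, col=1), (row=5, col=0)
  Distance 2: (row=3, col=1), (row=4, col=2), (row=5, col=1)
  Distance 3: (row=2, col=1), (row=3, col=2), (row=5, col=2)
  Distance 4: (row=2, col=2)
  Distance 5: (row=1, col=2)
  Distance 6: (row=0, col=2)
  Distance 7: (row=0, col=1)
  Distance 8: (row=0, col=0)
  Distance 9: (row=1, col=0)
Total reachable: 16 (grid has 16 open cells total)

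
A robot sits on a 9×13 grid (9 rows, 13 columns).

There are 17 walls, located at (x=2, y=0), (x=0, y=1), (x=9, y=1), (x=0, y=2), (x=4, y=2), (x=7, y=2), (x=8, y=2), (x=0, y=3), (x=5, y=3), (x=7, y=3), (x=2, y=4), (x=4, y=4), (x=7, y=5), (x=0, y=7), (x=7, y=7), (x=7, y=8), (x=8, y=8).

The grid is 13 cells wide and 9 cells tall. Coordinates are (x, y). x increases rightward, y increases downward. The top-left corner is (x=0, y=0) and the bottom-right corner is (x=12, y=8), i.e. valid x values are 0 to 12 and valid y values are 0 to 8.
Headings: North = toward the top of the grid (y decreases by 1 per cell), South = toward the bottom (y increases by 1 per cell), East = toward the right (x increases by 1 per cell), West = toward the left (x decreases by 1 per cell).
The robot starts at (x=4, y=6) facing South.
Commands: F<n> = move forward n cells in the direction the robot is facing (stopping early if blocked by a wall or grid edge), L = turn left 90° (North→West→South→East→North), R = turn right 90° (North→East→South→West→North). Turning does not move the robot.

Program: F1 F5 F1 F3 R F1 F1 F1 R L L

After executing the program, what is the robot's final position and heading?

Start: (x=4, y=6), facing South
  F1: move forward 1, now at (x=4, y=7)
  F5: move forward 1/5 (blocked), now at (x=4, y=8)
  F1: move forward 0/1 (blocked), now at (x=4, y=8)
  F3: move forward 0/3 (blocked), now at (x=4, y=8)
  R: turn right, now facing West
  F1: move forward 1, now at (x=3, y=8)
  F1: move forward 1, now at (x=2, y=8)
  F1: move forward 1, now at (x=1, y=8)
  R: turn right, now facing North
  L: turn left, now facing West
  L: turn left, now facing South
Final: (x=1, y=8), facing South

Answer: Final position: (x=1, y=8), facing South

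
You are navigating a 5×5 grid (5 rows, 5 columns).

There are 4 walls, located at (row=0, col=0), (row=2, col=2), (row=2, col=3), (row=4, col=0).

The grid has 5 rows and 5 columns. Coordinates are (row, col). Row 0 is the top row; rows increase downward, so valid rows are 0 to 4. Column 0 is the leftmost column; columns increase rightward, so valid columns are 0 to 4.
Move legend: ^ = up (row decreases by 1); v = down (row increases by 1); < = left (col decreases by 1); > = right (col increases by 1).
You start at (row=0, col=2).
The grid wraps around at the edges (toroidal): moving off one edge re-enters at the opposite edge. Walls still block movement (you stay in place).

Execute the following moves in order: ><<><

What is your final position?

Answer: Final position: (row=0, col=1)

Derivation:
Start: (row=0, col=2)
  > (right): (row=0, col=2) -> (row=0, col=3)
  < (left): (row=0, col=3) -> (row=0, col=2)
  < (left): (row=0, col=2) -> (row=0, col=1)
  > (right): (row=0, col=1) -> (row=0, col=2)
  < (left): (row=0, col=2) -> (row=0, col=1)
Final: (row=0, col=1)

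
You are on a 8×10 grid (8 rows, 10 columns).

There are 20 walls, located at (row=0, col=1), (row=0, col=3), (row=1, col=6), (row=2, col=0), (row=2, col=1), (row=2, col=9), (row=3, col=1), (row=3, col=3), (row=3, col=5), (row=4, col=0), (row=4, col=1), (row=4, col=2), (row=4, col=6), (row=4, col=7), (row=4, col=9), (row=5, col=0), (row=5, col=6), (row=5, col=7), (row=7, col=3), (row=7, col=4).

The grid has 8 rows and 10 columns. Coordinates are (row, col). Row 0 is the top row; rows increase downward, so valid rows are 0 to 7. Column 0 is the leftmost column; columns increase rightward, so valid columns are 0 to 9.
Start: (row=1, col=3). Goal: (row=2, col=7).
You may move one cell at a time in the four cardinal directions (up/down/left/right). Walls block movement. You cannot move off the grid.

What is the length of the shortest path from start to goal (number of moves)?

BFS from (row=1, col=3) until reaching (row=2, col=7):
  Distance 0: (row=1, col=3)
  Distance 1: (row=1, col=2), (row=1, col=4), (row=2, col=3)
  Distance 2: (row=0, col=2), (row=0, col=4), (row=1, col=1), (row=1, col=5), (row=2, col=2), (row=2, col=4)
  Distance 3: (row=0, col=5), (row=1, col=0), (row=2, col=5), (row=3, col=2), (row=3, col=4)
  Distance 4: (row=0, col=0), (row=0, col=6), (row=2, col=6), (row=4, col=4)
  Distance 5: (row=0, col=7), (row=2, col=7), (row=3, col=6), (row=4, col=3), (row=4, col=5), (row=5, col=4)  <- goal reached here
One shortest path (5 moves): (row=1, col=3) -> (row=1, col=4) -> (row=1, col=5) -> (row=2, col=5) -> (row=2, col=6) -> (row=2, col=7)

Answer: Shortest path length: 5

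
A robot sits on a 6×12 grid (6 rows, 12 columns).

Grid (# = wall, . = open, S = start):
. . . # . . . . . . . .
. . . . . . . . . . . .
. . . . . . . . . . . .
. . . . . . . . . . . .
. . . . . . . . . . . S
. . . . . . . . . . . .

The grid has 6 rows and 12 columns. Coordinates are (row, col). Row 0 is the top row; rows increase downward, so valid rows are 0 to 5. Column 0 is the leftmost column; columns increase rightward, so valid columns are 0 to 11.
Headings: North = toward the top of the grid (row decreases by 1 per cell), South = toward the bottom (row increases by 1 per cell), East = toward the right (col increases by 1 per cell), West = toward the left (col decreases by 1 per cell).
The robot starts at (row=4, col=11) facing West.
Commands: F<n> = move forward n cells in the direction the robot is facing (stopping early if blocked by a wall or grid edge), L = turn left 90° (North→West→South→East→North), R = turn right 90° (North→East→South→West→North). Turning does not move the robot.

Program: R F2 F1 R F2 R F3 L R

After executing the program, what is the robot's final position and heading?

Answer: Final position: (row=4, col=11), facing South

Derivation:
Start: (row=4, col=11), facing West
  R: turn right, now facing North
  F2: move forward 2, now at (row=2, col=11)
  F1: move forward 1, now at (row=1, col=11)
  R: turn right, now facing East
  F2: move forward 0/2 (blocked), now at (row=1, col=11)
  R: turn right, now facing South
  F3: move forward 3, now at (row=4, col=11)
  L: turn left, now facing East
  R: turn right, now facing South
Final: (row=4, col=11), facing South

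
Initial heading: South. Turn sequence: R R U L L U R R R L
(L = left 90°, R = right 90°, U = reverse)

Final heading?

Start: South
  R (right (90° clockwise)) -> West
  R (right (90° clockwise)) -> North
  U (U-turn (180°)) -> South
  L (left (90° counter-clockwise)) -> East
  L (left (90° counter-clockwise)) -> North
  U (U-turn (180°)) -> South
  R (right (90° clockwise)) -> West
  R (right (90° clockwise)) -> North
  R (right (90° clockwise)) -> East
  L (left (90° counter-clockwise)) -> North
Final: North

Answer: Final heading: North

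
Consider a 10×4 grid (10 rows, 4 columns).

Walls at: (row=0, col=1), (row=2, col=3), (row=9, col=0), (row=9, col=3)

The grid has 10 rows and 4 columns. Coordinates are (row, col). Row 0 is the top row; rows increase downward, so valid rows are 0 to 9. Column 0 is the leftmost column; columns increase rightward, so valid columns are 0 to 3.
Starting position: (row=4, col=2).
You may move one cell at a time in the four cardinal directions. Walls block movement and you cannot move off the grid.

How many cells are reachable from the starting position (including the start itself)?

Answer: Reachable cells: 36

Derivation:
BFS flood-fill from (row=4, col=2):
  Distance 0: (row=4, col=2)
  Distance 1: (row=3, col=2), (row=4, col=1), (row=4, col=3), (row=5, col=2)
  Distance 2: (row=2, col=2), (row=3, col=1), (row=3, col=3), (row=4, col=0), (row=5, col=1), (row=5, col=3), (row=6, col=2)
  Distance 3: (row=1, col=2), (row=2, col=1), (row=3, col=0), (row=5, col=0), (row=6, col=1), (row=6, col=3), (row=7, col=2)
  Distance 4: (row=0, col=2), (row=1, col=1), (row=1, col=3), (row=2, col=0), (row=6, col=0), (row=7, col=1), (row=7, col=3), (row=8, col=2)
  Distance 5: (row=0, col=3), (row=1, col=0), (row=7, col=0), (row=8, col=1), (row=8, col=3), (row=9, col=2)
  Distance 6: (row=0, col=0), (row=8, col=0), (row=9, col=1)
Total reachable: 36 (grid has 36 open cells total)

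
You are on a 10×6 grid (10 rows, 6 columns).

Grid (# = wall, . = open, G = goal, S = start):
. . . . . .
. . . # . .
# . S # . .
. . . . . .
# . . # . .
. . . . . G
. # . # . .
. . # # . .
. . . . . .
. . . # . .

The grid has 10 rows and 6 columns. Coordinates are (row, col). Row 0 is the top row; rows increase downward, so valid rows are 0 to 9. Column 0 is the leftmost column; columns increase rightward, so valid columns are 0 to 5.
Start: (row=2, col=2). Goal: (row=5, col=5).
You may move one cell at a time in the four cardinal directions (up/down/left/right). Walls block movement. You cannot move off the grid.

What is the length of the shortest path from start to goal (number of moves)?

BFS from (row=2, col=2) until reaching (row=5, col=5):
  Distance 0: (row=2, col=2)
  Distance 1: (row=1, col=2), (row=2, col=1), (row=3, col=2)
  Distance 2: (row=0, col=2), (row=1, col=1), (row=3, col=1), (row=3, col=3), (row=4, col=2)
  Distance 3: (row=0, col=1), (row=0, col=3), (row=1, col=0), (row=3, col=0), (row=3, col=4), (row=4, col=1), (row=5, col=2)
  Distance 4: (row=0, col=0), (row=0, col=4), (row=2, col=4), (row=3, col=5), (row=4, col=4), (row=5, col=1), (row=5, col=3), (row=6, col=2)
  Distance 5: (row=0, col=5), (row=1, col=4), (row=2, col=5), (row=4, col=5), (row=5, col=0), (row=5, col=4)
  Distance 6: (row=1, col=5), (row=5, col=5), (row=6, col=0), (row=6, col=4)  <- goal reached here
One shortest path (6 moves): (row=2, col=2) -> (row=3, col=2) -> (row=3, col=3) -> (row=3, col=4) -> (row=3, col=5) -> (row=4, col=5) -> (row=5, col=5)

Answer: Shortest path length: 6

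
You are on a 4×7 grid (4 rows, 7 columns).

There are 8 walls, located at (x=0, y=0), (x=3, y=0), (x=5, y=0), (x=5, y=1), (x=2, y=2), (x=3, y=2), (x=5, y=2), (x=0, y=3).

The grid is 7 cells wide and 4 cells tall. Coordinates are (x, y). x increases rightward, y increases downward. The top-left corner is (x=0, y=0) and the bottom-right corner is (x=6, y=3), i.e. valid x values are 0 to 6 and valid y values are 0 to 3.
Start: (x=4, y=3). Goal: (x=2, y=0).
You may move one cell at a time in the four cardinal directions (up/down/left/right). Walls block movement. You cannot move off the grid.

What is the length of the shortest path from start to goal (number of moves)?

Answer: Shortest path length: 5

Derivation:
BFS from (x=4, y=3) until reaching (x=2, y=0):
  Distance 0: (x=4, y=3)
  Distance 1: (x=4, y=2), (x=3, y=3), (x=5, y=3)
  Distance 2: (x=4, y=1), (x=2, y=3), (x=6, y=3)
  Distance 3: (x=4, y=0), (x=3, y=1), (x=6, y=2), (x=1, y=3)
  Distance 4: (x=2, y=1), (x=6, y=1), (x=1, y=2)
  Distance 5: (x=2, y=0), (x=6, y=0), (x=1, y=1), (x=0, y=2)  <- goal reached here
One shortest path (5 moves): (x=4, y=3) -> (x=4, y=2) -> (x=4, y=1) -> (x=3, y=1) -> (x=2, y=1) -> (x=2, y=0)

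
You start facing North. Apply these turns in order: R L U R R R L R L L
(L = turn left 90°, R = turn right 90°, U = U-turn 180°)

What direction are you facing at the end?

Answer: Final heading: West

Derivation:
Start: North
  R (right (90° clockwise)) -> East
  L (left (90° counter-clockwise)) -> North
  U (U-turn (180°)) -> South
  R (right (90° clockwise)) -> West
  R (right (90° clockwise)) -> North
  R (right (90° clockwise)) -> East
  L (left (90° counter-clockwise)) -> North
  R (right (90° clockwise)) -> East
  L (left (90° counter-clockwise)) -> North
  L (left (90° counter-clockwise)) -> West
Final: West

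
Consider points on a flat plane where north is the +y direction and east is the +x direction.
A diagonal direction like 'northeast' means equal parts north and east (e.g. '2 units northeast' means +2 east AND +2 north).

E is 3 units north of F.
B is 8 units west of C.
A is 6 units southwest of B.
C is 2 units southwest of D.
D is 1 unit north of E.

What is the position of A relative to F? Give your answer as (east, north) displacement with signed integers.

Answer: A is at (east=-16, north=-4) relative to F.

Derivation:
Place F at the origin (east=0, north=0).
  E is 3 units north of F: delta (east=+0, north=+3); E at (east=0, north=3).
  D is 1 unit north of E: delta (east=+0, north=+1); D at (east=0, north=4).
  C is 2 units southwest of D: delta (east=-2, north=-2); C at (east=-2, north=2).
  B is 8 units west of C: delta (east=-8, north=+0); B at (east=-10, north=2).
  A is 6 units southwest of B: delta (east=-6, north=-6); A at (east=-16, north=-4).
Therefore A relative to F: (east=-16, north=-4).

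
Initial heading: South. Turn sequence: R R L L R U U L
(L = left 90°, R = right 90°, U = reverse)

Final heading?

Answer: Final heading: South

Derivation:
Start: South
  R (right (90° clockwise)) -> West
  R (right (90° clockwise)) -> North
  L (left (90° counter-clockwise)) -> West
  L (left (90° counter-clockwise)) -> South
  R (right (90° clockwise)) -> West
  U (U-turn (180°)) -> East
  U (U-turn (180°)) -> West
  L (left (90° counter-clockwise)) -> South
Final: South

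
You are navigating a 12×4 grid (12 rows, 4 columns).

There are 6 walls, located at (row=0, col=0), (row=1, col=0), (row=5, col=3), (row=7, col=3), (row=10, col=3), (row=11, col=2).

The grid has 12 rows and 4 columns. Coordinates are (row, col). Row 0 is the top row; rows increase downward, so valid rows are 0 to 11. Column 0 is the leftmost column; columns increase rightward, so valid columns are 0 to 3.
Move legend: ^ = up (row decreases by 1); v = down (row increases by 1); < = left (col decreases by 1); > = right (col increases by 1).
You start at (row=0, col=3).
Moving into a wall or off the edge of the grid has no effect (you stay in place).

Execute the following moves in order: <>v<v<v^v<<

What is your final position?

Answer: Final position: (row=3, col=0)

Derivation:
Start: (row=0, col=3)
  < (left): (row=0, col=3) -> (row=0, col=2)
  > (right): (row=0, col=2) -> (row=0, col=3)
  v (down): (row=0, col=3) -> (row=1, col=3)
  < (left): (row=1, col=3) -> (row=1, col=2)
  v (down): (row=1, col=2) -> (row=2, col=2)
  < (left): (row=2, col=2) -> (row=2, col=1)
  v (down): (row=2, col=1) -> (row=3, col=1)
  ^ (up): (row=3, col=1) -> (row=2, col=1)
  v (down): (row=2, col=1) -> (row=3, col=1)
  < (left): (row=3, col=1) -> (row=3, col=0)
  < (left): blocked, stay at (row=3, col=0)
Final: (row=3, col=0)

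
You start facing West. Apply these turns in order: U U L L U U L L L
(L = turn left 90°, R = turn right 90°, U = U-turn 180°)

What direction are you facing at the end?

Answer: Final heading: South

Derivation:
Start: West
  U (U-turn (180°)) -> East
  U (U-turn (180°)) -> West
  L (left (90° counter-clockwise)) -> South
  L (left (90° counter-clockwise)) -> East
  U (U-turn (180°)) -> West
  U (U-turn (180°)) -> East
  L (left (90° counter-clockwise)) -> North
  L (left (90° counter-clockwise)) -> West
  L (left (90° counter-clockwise)) -> South
Final: South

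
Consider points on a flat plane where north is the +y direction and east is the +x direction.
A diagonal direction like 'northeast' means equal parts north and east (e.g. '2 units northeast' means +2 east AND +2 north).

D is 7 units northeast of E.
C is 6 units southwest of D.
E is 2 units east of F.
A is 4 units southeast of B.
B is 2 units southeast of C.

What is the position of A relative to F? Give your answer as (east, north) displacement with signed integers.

Place F at the origin (east=0, north=0).
  E is 2 units east of F: delta (east=+2, north=+0); E at (east=2, north=0).
  D is 7 units northeast of E: delta (east=+7, north=+7); D at (east=9, north=7).
  C is 6 units southwest of D: delta (east=-6, north=-6); C at (east=3, north=1).
  B is 2 units southeast of C: delta (east=+2, north=-2); B at (east=5, north=-1).
  A is 4 units southeast of B: delta (east=+4, north=-4); A at (east=9, north=-5).
Therefore A relative to F: (east=9, north=-5).

Answer: A is at (east=9, north=-5) relative to F.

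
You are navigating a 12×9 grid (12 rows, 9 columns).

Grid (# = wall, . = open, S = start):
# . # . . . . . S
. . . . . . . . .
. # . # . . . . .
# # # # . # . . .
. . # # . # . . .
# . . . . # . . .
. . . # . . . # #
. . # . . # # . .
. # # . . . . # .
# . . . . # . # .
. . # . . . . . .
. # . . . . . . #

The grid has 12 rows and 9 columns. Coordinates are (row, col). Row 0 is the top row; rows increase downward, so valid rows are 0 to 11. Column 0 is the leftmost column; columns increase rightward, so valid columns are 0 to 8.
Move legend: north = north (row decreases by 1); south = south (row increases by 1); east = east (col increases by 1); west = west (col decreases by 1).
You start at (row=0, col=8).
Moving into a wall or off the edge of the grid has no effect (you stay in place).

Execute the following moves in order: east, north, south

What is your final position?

Answer: Final position: (row=1, col=8)

Derivation:
Start: (row=0, col=8)
  east (east): blocked, stay at (row=0, col=8)
  north (north): blocked, stay at (row=0, col=8)
  south (south): (row=0, col=8) -> (row=1, col=8)
Final: (row=1, col=8)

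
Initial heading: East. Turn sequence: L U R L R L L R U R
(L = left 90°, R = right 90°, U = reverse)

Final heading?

Start: East
  L (left (90° counter-clockwise)) -> North
  U (U-turn (180°)) -> South
  R (right (90° clockwise)) -> West
  L (left (90° counter-clockwise)) -> South
  R (right (90° clockwise)) -> West
  L (left (90° counter-clockwise)) -> South
  L (left (90° counter-clockwise)) -> East
  R (right (90° clockwise)) -> South
  U (U-turn (180°)) -> North
  R (right (90° clockwise)) -> East
Final: East

Answer: Final heading: East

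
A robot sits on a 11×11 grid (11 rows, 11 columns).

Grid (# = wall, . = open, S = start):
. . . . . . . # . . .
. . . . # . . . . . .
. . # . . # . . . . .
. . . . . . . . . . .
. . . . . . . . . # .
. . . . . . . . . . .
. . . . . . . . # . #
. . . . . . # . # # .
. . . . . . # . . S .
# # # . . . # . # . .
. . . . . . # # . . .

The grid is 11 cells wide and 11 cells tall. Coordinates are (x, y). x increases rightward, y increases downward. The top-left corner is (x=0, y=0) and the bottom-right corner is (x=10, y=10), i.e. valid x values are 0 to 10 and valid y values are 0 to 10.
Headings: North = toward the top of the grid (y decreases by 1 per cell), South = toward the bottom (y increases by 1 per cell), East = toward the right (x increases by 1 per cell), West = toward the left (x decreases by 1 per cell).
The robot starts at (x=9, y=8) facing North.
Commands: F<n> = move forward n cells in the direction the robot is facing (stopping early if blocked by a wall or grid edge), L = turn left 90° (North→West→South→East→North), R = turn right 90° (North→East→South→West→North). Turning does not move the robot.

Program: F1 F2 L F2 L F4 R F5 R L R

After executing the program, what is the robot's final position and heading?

Answer: Final position: (x=7, y=9), facing North

Derivation:
Start: (x=9, y=8), facing North
  F1: move forward 0/1 (blocked), now at (x=9, y=8)
  F2: move forward 0/2 (blocked), now at (x=9, y=8)
  L: turn left, now facing West
  F2: move forward 2, now at (x=7, y=8)
  L: turn left, now facing South
  F4: move forward 1/4 (blocked), now at (x=7, y=9)
  R: turn right, now facing West
  F5: move forward 0/5 (blocked), now at (x=7, y=9)
  R: turn right, now facing North
  L: turn left, now facing West
  R: turn right, now facing North
Final: (x=7, y=9), facing North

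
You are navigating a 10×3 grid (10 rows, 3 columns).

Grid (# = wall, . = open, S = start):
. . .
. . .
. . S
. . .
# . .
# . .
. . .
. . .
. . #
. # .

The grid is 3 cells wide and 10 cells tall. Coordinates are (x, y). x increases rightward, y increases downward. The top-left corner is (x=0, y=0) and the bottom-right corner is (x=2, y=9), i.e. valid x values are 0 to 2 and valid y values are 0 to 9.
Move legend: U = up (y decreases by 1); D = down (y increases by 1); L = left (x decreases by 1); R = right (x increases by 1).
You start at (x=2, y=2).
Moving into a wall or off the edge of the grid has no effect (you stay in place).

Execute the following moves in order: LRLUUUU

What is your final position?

Answer: Final position: (x=1, y=0)

Derivation:
Start: (x=2, y=2)
  L (left): (x=2, y=2) -> (x=1, y=2)
  R (right): (x=1, y=2) -> (x=2, y=2)
  L (left): (x=2, y=2) -> (x=1, y=2)
  U (up): (x=1, y=2) -> (x=1, y=1)
  U (up): (x=1, y=1) -> (x=1, y=0)
  U (up): blocked, stay at (x=1, y=0)
  U (up): blocked, stay at (x=1, y=0)
Final: (x=1, y=0)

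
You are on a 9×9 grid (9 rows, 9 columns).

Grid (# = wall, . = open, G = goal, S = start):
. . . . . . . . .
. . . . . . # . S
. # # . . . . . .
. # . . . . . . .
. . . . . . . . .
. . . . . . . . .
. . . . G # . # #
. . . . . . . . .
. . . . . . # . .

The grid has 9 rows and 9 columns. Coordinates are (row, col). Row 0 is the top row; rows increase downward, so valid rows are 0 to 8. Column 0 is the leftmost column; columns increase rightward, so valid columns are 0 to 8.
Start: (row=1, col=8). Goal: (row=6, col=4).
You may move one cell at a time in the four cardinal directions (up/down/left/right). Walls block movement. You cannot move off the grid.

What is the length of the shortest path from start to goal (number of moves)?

BFS from (row=1, col=8) until reaching (row=6, col=4):
  Distance 0: (row=1, col=8)
  Distance 1: (row=0, col=8), (row=1, col=7), (row=2, col=8)
  Distance 2: (row=0, col=7), (row=2, col=7), (row=3, col=8)
  Distance 3: (row=0, col=6), (row=2, col=6), (row=3, col=7), (row=4, col=8)
  Distance 4: (row=0, col=5), (row=2, col=5), (row=3, col=6), (row=4, col=7), (row=5, col=8)
  Distance 5: (row=0, col=4), (row=1, col=5), (row=2, col=4), (row=3, col=5), (row=4, col=6), (row=5, col=7)
  Distance 6: (row=0, col=3), (row=1, col=4), (row=2, col=3), (row=3, col=4), (row=4, col=5), (row=5, col=6)
  Distance 7: (row=0, col=2), (row=1, col=3), (row=3, col=3), (row=4, col=4), (row=5, col=5), (row=6, col=6)
  Distance 8: (row=0, col=1), (row=1, col=2), (row=3, col=2), (row=4, col=3), (row=5, col=4), (row=7, col=6)
  Distance 9: (row=0, col=0), (row=1, col=1), (row=4, col=2), (row=5, col=3), (row=6, col=4), (row=7, col=5), (row=7, col=7)  <- goal reached here
One shortest path (9 moves): (row=1, col=8) -> (row=1, col=7) -> (row=2, col=7) -> (row=2, col=6) -> (row=2, col=5) -> (row=2, col=4) -> (row=3, col=4) -> (row=4, col=4) -> (row=5, col=4) -> (row=6, col=4)

Answer: Shortest path length: 9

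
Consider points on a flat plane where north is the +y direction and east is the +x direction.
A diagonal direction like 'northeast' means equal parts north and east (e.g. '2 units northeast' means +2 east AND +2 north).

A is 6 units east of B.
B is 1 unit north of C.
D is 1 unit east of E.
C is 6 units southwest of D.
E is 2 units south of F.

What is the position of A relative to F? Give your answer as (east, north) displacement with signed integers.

Place F at the origin (east=0, north=0).
  E is 2 units south of F: delta (east=+0, north=-2); E at (east=0, north=-2).
  D is 1 unit east of E: delta (east=+1, north=+0); D at (east=1, north=-2).
  C is 6 units southwest of D: delta (east=-6, north=-6); C at (east=-5, north=-8).
  B is 1 unit north of C: delta (east=+0, north=+1); B at (east=-5, north=-7).
  A is 6 units east of B: delta (east=+6, north=+0); A at (east=1, north=-7).
Therefore A relative to F: (east=1, north=-7).

Answer: A is at (east=1, north=-7) relative to F.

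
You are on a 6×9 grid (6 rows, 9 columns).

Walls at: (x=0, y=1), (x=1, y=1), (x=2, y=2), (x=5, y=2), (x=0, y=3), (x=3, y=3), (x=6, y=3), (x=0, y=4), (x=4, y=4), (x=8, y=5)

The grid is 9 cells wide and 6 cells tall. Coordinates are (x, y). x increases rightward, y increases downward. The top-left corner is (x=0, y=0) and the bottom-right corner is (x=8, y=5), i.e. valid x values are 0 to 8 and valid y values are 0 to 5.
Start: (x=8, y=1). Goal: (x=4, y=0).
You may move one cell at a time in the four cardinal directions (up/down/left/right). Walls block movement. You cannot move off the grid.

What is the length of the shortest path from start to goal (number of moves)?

BFS from (x=8, y=1) until reaching (x=4, y=0):
  Distance 0: (x=8, y=1)
  Distance 1: (x=8, y=0), (x=7, y=1), (x=8, y=2)
  Distance 2: (x=7, y=0), (x=6, y=1), (x=7, y=2), (x=8, y=3)
  Distance 3: (x=6, y=0), (x=5, y=1), (x=6, y=2), (x=7, y=3), (x=8, y=4)
  Distance 4: (x=5, y=0), (x=4, y=1), (x=7, y=4)
  Distance 5: (x=4, y=0), (x=3, y=1), (x=4, y=2), (x=6, y=4), (x=7, y=5)  <- goal reached here
One shortest path (5 moves): (x=8, y=1) -> (x=7, y=1) -> (x=6, y=1) -> (x=5, y=1) -> (x=4, y=1) -> (x=4, y=0)

Answer: Shortest path length: 5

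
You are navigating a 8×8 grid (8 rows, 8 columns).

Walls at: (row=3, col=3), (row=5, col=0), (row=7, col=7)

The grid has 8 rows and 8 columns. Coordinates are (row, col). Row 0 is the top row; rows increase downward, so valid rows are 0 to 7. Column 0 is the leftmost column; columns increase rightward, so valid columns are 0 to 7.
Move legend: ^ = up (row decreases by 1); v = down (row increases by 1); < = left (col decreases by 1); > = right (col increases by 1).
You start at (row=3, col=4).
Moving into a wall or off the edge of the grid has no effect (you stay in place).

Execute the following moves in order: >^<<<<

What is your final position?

Start: (row=3, col=4)
  > (right): (row=3, col=4) -> (row=3, col=5)
  ^ (up): (row=3, col=5) -> (row=2, col=5)
  < (left): (row=2, col=5) -> (row=2, col=4)
  < (left): (row=2, col=4) -> (row=2, col=3)
  < (left): (row=2, col=3) -> (row=2, col=2)
  < (left): (row=2, col=2) -> (row=2, col=1)
Final: (row=2, col=1)

Answer: Final position: (row=2, col=1)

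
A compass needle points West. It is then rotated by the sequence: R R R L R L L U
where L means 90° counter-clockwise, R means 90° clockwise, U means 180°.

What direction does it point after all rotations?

Answer: Final heading: South

Derivation:
Start: West
  R (right (90° clockwise)) -> North
  R (right (90° clockwise)) -> East
  R (right (90° clockwise)) -> South
  L (left (90° counter-clockwise)) -> East
  R (right (90° clockwise)) -> South
  L (left (90° counter-clockwise)) -> East
  L (left (90° counter-clockwise)) -> North
  U (U-turn (180°)) -> South
Final: South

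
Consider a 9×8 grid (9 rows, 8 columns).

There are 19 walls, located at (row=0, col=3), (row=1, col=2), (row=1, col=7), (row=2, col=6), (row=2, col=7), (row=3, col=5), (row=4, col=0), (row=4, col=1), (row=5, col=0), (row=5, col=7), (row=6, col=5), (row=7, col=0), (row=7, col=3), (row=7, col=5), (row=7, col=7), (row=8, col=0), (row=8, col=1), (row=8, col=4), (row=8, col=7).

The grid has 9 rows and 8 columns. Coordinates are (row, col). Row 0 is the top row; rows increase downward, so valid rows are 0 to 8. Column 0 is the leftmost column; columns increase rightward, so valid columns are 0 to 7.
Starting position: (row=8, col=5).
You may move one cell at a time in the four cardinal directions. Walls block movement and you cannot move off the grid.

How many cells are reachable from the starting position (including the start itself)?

Answer: Reachable cells: 53

Derivation:
BFS flood-fill from (row=8, col=5):
  Distance 0: (row=8, col=5)
  Distance 1: (row=8, col=6)
  Distance 2: (row=7, col=6)
  Distance 3: (row=6, col=6)
  Distance 4: (row=5, col=6), (row=6, col=7)
  Distance 5: (row=4, col=6), (row=5, col=5)
  Distance 6: (row=3, col=6), (row=4, col=5), (row=4, col=7), (row=5, col=4)
  Distance 7: (row=3, col=7), (row=4, col=4), (row=5, col=3), (row=6, col=4)
  Distance 8: (row=3, col=4), (row=4, col=3), (row=5, col=2), (row=6, col=3), (row=7, col=4)
  Distance 9: (row=2, col=4), (row=3, col=3), (row=4, col=2), (row=5, col=1), (row=6, col=2)
  Distance 10: (row=1, col=4), (row=2, col=3), (row=2, col=5), (row=3, col=2), (row=6, col=1), (row=7, col=2)
  Distance 11: (row=0, col=4), (row=1, col=3), (row=1, col=5), (row=2, col=2), (row=3, col=1), (row=6, col=0), (row=7, col=1), (row=8, col=2)
  Distance 12: (row=0, col=5), (row=1, col=6), (row=2, col=1), (row=3, col=0), (row=8, col=3)
  Distance 13: (row=0, col=6), (row=1, col=1), (row=2, col=0)
  Distance 14: (row=0, col=1), (row=0, col=7), (row=1, col=0)
  Distance 15: (row=0, col=0), (row=0, col=2)
Total reachable: 53 (grid has 53 open cells total)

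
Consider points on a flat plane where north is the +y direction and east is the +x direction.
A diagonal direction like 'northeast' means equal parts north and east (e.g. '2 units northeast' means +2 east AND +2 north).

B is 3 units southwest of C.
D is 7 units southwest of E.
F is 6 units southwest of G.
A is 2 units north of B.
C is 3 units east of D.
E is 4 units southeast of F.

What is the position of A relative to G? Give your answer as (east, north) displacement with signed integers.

Answer: A is at (east=-9, north=-18) relative to G.

Derivation:
Place G at the origin (east=0, north=0).
  F is 6 units southwest of G: delta (east=-6, north=-6); F at (east=-6, north=-6).
  E is 4 units southeast of F: delta (east=+4, north=-4); E at (east=-2, north=-10).
  D is 7 units southwest of E: delta (east=-7, north=-7); D at (east=-9, north=-17).
  C is 3 units east of D: delta (east=+3, north=+0); C at (east=-6, north=-17).
  B is 3 units southwest of C: delta (east=-3, north=-3); B at (east=-9, north=-20).
  A is 2 units north of B: delta (east=+0, north=+2); A at (east=-9, north=-18).
Therefore A relative to G: (east=-9, north=-18).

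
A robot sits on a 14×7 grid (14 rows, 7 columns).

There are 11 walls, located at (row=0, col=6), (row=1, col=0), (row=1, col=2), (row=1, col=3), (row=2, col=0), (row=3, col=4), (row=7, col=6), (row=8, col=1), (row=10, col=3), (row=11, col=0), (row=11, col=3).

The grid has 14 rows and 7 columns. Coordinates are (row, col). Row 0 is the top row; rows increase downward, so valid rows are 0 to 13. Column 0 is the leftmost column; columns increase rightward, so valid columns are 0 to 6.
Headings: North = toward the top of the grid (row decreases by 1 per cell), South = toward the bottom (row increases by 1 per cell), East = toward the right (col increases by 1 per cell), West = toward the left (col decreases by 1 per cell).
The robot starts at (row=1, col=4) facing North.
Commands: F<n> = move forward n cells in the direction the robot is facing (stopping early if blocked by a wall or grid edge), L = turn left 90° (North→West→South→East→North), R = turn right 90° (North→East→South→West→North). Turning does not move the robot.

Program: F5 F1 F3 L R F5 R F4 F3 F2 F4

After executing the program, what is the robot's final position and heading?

Start: (row=1, col=4), facing North
  F5: move forward 1/5 (blocked), now at (row=0, col=4)
  F1: move forward 0/1 (blocked), now at (row=0, col=4)
  F3: move forward 0/3 (blocked), now at (row=0, col=4)
  L: turn left, now facing West
  R: turn right, now facing North
  F5: move forward 0/5 (blocked), now at (row=0, col=4)
  R: turn right, now facing East
  F4: move forward 1/4 (blocked), now at (row=0, col=5)
  F3: move forward 0/3 (blocked), now at (row=0, col=5)
  F2: move forward 0/2 (blocked), now at (row=0, col=5)
  F4: move forward 0/4 (blocked), now at (row=0, col=5)
Final: (row=0, col=5), facing East

Answer: Final position: (row=0, col=5), facing East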